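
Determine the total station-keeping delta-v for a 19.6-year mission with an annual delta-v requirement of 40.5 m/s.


dV = rate * years = 40.5 * 19.6
dV = 793.8000 m/s

793.8000 m/s


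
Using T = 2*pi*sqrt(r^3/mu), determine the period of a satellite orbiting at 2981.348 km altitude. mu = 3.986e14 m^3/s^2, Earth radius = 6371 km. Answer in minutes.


r = 9352.3480 km = 9.352348e+06 m
T = 2*pi*sqrt(r^3/mu) = 2*pi*sqrt(8.1801633e+20 / 3.986e14)
T = 9001.0300 s = 150.0172 min

150.0172 minutes


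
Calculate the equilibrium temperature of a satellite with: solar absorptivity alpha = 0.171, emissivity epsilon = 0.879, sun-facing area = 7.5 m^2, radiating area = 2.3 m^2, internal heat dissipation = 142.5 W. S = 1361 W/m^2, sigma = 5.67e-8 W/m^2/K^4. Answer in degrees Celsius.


Numerator = alpha*S*A_sun + Q_int = 0.171*1361*7.5 + 142.5 = 1887.9825 W
Denominator = eps*sigma*A_rad = 0.879*5.67e-8*2.3 = 1.1463039e-07 W/K^4
T^4 = 1.6470174e+10 K^4
T = 358.2404 K = 85.0904 C

85.0904 degrees Celsius


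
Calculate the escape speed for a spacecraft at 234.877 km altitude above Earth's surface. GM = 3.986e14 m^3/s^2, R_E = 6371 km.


r = 6371.0 + 234.877 = 6605.8770 km = 6.605877e+06 m
v_esc = sqrt(2*mu/r) = sqrt(2*3.986e14 / 6.605877e+06)
v_esc = 10985.4640 m/s = 10.9855 km/s

10.9855 km/s


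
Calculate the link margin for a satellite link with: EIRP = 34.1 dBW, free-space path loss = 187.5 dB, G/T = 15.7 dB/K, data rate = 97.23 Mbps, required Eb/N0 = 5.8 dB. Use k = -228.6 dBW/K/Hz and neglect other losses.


C/N0 = EIRP - FSPL + G/T - k = 34.1 - 187.5 + 15.7 - (-228.6)
C/N0 = 90.9000 dB-Hz
R_b = 97.23 Mbps = 9.723e+07 bps -> 10*log10(R_b) = 79.8780 dB-Hz
Eb/N0 = C/N0 - 10*log10(R_b) = 90.9000 - 79.8780 = 11.0220 dB
Margin = Eb/N0 - Eb/N0_req = 11.0220 - 5.8 = 5.2220 dB (link closes)

5.2220 dB


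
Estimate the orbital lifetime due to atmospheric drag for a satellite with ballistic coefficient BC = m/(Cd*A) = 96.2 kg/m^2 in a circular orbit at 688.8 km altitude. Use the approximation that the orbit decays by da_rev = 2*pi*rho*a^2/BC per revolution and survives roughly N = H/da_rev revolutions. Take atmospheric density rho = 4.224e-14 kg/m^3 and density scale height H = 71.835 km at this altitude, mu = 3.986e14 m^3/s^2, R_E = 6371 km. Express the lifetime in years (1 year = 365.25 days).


a = R_E + alt = 7059.8000 km = 7.0598e+06 m
da_rev = 2*pi*rho*a^2/BC = 2*pi*4.224e-14*(7.0598e+06)^2/96.2 = 0.13750342 m per revolution
N = H/da_rev = 71835.0000 m / 0.13750342 m = 522423.3677 revolutions
P = 2*pi*sqrt(a^3/mu) = 5903.3675 s
lifetime = N*P = 522423.3677 * 5903.3675 = 3.0840571e+09 s = 35695.1055 days
years = 35695.1055 / 365.25 = 97.7279 years

97.7279 years


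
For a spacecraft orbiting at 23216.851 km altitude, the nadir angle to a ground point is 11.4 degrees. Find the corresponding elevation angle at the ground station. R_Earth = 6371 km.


r = R_E + alt = 29587.8510 km
Law of sines in the satellite / Earth-center / ground-point triangle:
  sin(nadir)/R_E = sin(90 + el)/r  =>  cos(el) = (r/R_E)*sin(nadir)
cos(el) = (29587.8510 / 6371.0000) * sin(11.4 deg) = 0.9179494
el = arccos(0.9179494) = 23.3719 deg
(Earth-central angle = 90 - nadir - el = 55.2281 deg)

23.3719 degrees


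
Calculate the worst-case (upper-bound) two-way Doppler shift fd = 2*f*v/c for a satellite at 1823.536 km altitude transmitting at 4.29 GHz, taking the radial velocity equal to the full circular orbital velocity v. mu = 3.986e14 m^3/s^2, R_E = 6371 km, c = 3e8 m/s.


r = 8.194536e+06 m
v = sqrt(mu/r) = 6974.3938 m/s (worst-case radial velocity)
f = 4.29 GHz = 4.29e+09 Hz
fd = 2*f*v/c = 2*4.29e+09*6974.3938/3.0e+08
fd = 199467.6617 Hz

199467.6617 Hz


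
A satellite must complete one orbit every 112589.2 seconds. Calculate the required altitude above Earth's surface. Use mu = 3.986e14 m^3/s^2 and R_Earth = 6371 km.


T = 112589.2 s
r = (mu*T^2/(4*pi^2))^(1/3) = (3.986e14 * 112589.2^2 / (4*pi^2))^(1/3)
r = 5.0395336e+07 m = 50395.3356 km
alt = r - R_E = 50395.3356 - 6371 = 44024.3356 km

44024.3356 km


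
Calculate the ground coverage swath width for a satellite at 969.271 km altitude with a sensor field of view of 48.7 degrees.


FOV = 48.7 deg = 0.8499753 rad
swath = 2 * alt * tan(FOV/2) = 2 * 969.271 * tan(0.4249877)
swath = 2 * 969.271 * 0.4525683
swath = 877.3227 km

877.3227 km


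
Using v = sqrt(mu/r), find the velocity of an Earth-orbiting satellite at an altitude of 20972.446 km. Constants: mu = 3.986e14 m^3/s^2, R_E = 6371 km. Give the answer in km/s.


r = R_E + alt = 6371.0 + 20972.446 = 27343.4460 km = 2.7343446e+07 m
v = sqrt(mu/r) = sqrt(3.986e14 / 2.7343446e+07) = 3818.0536 m/s = 3.8181 km/s

3.8181 km/s


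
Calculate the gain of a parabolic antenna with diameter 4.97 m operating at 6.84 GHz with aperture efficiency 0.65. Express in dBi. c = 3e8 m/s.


lambda = c/f = 3e8 / 6.84e+09 = 0.04385965 m
G = eta*(pi*D/lambda)^2 = 0.65*(pi*4.97/0.04385965)^2
G = 82375.0277 (linear)
G = 10*log10(82375.0277) = 49.1580 dBi

49.1580 dBi


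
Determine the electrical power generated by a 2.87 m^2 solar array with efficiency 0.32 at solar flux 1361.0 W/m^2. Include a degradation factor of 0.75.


P = area * eta * S * degradation
P = 2.87 * 0.32 * 1361.0 * 0.75
P = 937.4568 W

937.4568 W


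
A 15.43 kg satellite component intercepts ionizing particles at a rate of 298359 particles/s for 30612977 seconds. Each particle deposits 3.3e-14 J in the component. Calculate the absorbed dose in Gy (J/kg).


Total energy deposited = rate * time * E_per
  = 298359 * 30612977 * 3.3e-14 = 0.3014107 J
Dose = E_total / mass = 0.3014107 / 15.43
Dose = 0.01953407 Gy

0.0195 Gy


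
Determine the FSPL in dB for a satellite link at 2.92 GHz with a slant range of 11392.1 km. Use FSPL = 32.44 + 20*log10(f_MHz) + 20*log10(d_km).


f = 2.92 GHz = 2920.0000 MHz
d = 11392.1 km
FSPL = 32.44 + 20*log10(2920.0000) + 20*log10(11392.1)
FSPL = 32.44 + 69.3077 + 81.1321
FSPL = 182.8797 dB

182.8797 dB


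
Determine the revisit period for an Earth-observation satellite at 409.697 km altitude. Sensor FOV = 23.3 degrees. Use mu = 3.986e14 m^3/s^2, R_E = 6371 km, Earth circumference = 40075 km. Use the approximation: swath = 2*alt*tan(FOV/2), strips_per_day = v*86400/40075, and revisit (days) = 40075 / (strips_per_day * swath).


swath = 2*409.697*tan(0.2033309) = 168.9428 km
v = sqrt(mu/r) = 7667.1062 m/s = 7.6671 km/s
strips/day = v*86400/40075 = 7.6671*86400/40075 = 16.5300
coverage/day = strips * swath = 16.5300 * 168.9428 = 2792.6162 km
revisit = 40075 / 2792.6162 = 14.3503 days

14.3503 days


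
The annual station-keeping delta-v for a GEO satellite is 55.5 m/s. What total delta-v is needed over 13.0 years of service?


dV = rate * years = 55.5 * 13.0
dV = 721.5000 m/s

721.5000 m/s


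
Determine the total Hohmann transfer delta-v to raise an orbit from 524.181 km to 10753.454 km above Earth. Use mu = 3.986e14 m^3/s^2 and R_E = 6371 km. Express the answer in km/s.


r1 = 6895.1810 km = 6.895181e+06 m
r2 = 17124.4540 km = 1.7124454e+07 m
dv1 = sqrt(mu/r1)*(sqrt(2*r2/(r1+r2)) - 1) = 1475.7679 m/s
dv2 = sqrt(mu/r2)*(1 - sqrt(2*r1/(r1+r2))) = 1168.9360 m/s
total dv = |dv1| + |dv2| = 1475.7679 + 1168.9360 = 2644.7039 m/s = 2.6447 km/s

2.6447 km/s


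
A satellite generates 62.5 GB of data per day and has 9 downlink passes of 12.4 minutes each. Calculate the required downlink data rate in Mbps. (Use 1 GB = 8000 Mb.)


total contact time = 9 * 12.4 * 60 = 6696.0000 s
data = 62.5 GB = 500000.0000 Mb
rate = 500000.0000 / 6696.0000 = 74.6714 Mbps

74.6714 Mbps


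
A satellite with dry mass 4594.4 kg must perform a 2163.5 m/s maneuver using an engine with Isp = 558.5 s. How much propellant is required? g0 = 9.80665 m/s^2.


ve = Isp * g0 = 558.5 * 9.80665 = 5477.014025 m/s
mass ratio = exp(dv/ve) = exp(2163.5/5477.014025) = 1.48440573
m_prop = m_dry * (mr - 1) = 4594.4 * (1.48440573 - 1)
m_prop = 2225.5537 kg

2225.5537 kg


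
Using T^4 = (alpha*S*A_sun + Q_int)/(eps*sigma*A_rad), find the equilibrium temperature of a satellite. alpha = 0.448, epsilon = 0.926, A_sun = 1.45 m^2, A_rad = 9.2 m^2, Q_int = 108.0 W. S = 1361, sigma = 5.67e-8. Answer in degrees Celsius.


Numerator = alpha*S*A_sun + Q_int = 0.448*1361*1.45 + 108.0 = 992.1056 W
Denominator = eps*sigma*A_rad = 0.926*5.67e-8*9.2 = 4.8303864e-07 W/K^4
T^4 = 2.0538846e+09 K^4
T = 212.8845 K = -60.2655 C

-60.2655 degrees Celsius


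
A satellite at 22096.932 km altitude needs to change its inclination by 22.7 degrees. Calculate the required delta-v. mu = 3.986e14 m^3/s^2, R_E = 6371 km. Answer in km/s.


r = 28467.9320 km = 2.8467932e+07 m
V = sqrt(mu/r) = 3741.8872 m/s
di = 22.7 deg = 0.3961897 rad
dV = 2*V*sin(di/2) = 2*3741.8872*sin(0.1980949)
dV = 1472.8204 m/s = 1.4728 km/s

1.4728 km/s


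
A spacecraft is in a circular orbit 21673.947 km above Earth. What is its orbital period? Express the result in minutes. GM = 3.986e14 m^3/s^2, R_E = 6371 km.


r = 28044.9470 km = 2.8044947e+07 m
T = 2*pi*sqrt(r^3/mu) = 2*pi*sqrt(2.2057885e+22 / 3.986e14)
T = 46740.4788 s = 779.0080 min

779.0080 minutes


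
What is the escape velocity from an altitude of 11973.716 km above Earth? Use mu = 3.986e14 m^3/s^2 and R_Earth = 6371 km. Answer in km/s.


r = 6371.0 + 11973.716 = 18344.7160 km = 1.8344716e+07 m
v_esc = sqrt(2*mu/r) = sqrt(2*3.986e14 / 1.8344716e+07)
v_esc = 6592.1662 m/s = 6.5922 km/s

6.5922 km/s


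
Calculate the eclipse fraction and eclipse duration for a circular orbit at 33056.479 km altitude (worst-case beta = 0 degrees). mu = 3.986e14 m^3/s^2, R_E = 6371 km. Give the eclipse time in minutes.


r = 39427.4790 km
T = 1298.5494 min
Eclipse fraction = arcsin(R_E/r)/pi = arcsin(6371.0000/39427.4790)/pi
= arcsin(0.1615878)/pi = 0.0516615
Eclipse duration = 0.0516615 * 1298.5494 = 67.0850 min

67.0850 minutes


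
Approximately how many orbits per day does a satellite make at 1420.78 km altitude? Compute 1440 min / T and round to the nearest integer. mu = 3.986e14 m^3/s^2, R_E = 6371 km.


r = 7.79178e+06 m
T = 2*pi*sqrt(r^3/mu) = 6844.8864 s = 114.0814 min
revs/day = 1440 / 114.0814 = 12.6226
Rounded: 13 revolutions per day

13 revolutions per day


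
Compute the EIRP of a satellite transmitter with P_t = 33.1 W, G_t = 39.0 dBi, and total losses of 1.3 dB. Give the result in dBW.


Pt = 33.1 W = 15.1983 dBW
EIRP = Pt_dBW + Gt - losses = 15.1983 + 39.0 - 1.3 = 52.8983 dBW

52.8983 dBW


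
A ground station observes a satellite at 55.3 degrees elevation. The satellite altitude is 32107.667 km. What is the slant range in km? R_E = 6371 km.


h = 32107.667 km, el = 55.3 deg
d = -R_E*sin(el) + sqrt((R_E*sin(el))^2 + 2*R_E*h + h^2)
d = -6371.0000*sin(0.9651671) + sqrt((6371.0000*0.822144)^2 + 2*6371.0000*32107.667 + 32107.667^2)
d = 33069.4767 km

33069.4767 km


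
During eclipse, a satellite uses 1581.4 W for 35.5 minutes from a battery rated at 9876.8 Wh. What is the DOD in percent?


E_used = P * t / 60 = 1581.4 * 35.5 / 60 = 935.6617 Wh
DOD = E_used / E_total * 100 = 935.6617 / 9876.8 * 100
DOD = 9.4733 %

9.4733 %


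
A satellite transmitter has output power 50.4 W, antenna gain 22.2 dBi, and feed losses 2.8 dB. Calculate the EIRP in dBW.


Pt = 50.4 W = 17.0243 dBW
EIRP = Pt_dBW + Gt - losses = 17.0243 + 22.2 - 2.8 = 36.4243 dBW

36.4243 dBW


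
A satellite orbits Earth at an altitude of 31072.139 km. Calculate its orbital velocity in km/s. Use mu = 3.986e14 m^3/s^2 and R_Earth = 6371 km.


r = R_E + alt = 6371.0 + 31072.139 = 37443.1390 km = 3.7443139e+07 m
v = sqrt(mu/r) = sqrt(3.986e14 / 3.7443139e+07) = 3262.7404 m/s = 3.2627 km/s

3.2627 km/s


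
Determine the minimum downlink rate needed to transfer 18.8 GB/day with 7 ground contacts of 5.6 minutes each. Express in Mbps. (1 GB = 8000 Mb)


total contact time = 7 * 5.6 * 60 = 2352.0000 s
data = 18.8 GB = 150400.0000 Mb
rate = 150400.0000 / 2352.0000 = 63.9456 Mbps

63.9456 Mbps


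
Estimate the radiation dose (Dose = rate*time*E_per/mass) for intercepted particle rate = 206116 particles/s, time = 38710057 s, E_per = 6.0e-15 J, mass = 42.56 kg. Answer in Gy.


Total energy deposited = rate * time * E_per
  = 206116 * 38710057 * 6.0e-15 = 0.04787257 J
Dose = E_total / mass = 0.04787257 / 42.56
Dose = 0.001124825 Gy

0.0011 Gy


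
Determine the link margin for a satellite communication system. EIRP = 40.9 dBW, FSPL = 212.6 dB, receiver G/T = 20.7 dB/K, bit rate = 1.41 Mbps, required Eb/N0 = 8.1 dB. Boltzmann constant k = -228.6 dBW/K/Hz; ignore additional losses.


C/N0 = EIRP - FSPL + G/T - k = 40.9 - 212.6 + 20.7 - (-228.6)
C/N0 = 77.6000 dB-Hz
R_b = 1.41 Mbps = 1.41e+06 bps -> 10*log10(R_b) = 61.4922 dB-Hz
Eb/N0 = C/N0 - 10*log10(R_b) = 77.6000 - 61.4922 = 16.1078 dB
Margin = Eb/N0 - Eb/N0_req = 16.1078 - 8.1 = 8.0078 dB (link closes)

8.0078 dB


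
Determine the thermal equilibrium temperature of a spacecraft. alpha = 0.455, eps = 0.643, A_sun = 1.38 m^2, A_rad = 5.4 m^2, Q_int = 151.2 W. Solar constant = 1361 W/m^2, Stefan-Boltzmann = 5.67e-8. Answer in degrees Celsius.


Numerator = alpha*S*A_sun + Q_int = 0.455*1361*1.38 + 151.2 = 1005.7719 W
Denominator = eps*sigma*A_rad = 0.643*5.67e-8*5.4 = 1.9687374e-07 W/K^4
T^4 = 5.1087154e+09 K^4
T = 267.3486 K = -5.8014 C

-5.8014 degrees Celsius


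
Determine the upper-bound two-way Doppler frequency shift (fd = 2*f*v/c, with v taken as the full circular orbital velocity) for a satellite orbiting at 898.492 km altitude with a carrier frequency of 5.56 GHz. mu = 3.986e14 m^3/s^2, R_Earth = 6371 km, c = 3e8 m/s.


r = 7.269492e+06 m
v = sqrt(mu/r) = 7404.8560 m/s (worst-case radial velocity)
f = 5.56 GHz = 5.56e+09 Hz
fd = 2*f*v/c = 2*5.56e+09*7404.8560/3.0e+08
fd = 274473.3280 Hz

274473.3280 Hz


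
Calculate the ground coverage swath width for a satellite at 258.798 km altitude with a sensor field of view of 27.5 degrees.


FOV = 27.5 deg = 0.4799655 rad
swath = 2 * alt * tan(FOV/2) = 2 * 258.798 * tan(0.2399828)
swath = 2 * 258.798 * 0.2446984
swath = 126.6549 km

126.6549 km


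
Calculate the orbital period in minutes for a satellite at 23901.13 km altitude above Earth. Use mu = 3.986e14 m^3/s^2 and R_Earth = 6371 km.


r = 30272.1300 km = 3.027213e+07 m
T = 2*pi*sqrt(r^3/mu) = 2*pi*sqrt(2.7741436e+22 / 3.986e14)
T = 52417.4260 s = 873.6238 min

873.6238 minutes


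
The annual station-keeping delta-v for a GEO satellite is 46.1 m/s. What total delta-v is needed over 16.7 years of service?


dV = rate * years = 46.1 * 16.7
dV = 769.8700 m/s

769.8700 m/s


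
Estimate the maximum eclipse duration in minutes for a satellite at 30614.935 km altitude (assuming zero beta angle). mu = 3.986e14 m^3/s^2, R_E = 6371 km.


r = 36985.9350 km
T = 1179.8176 min
Eclipse fraction = arcsin(R_E/r)/pi = arcsin(6371.0000/36985.9350)/pi
= arcsin(0.1722547)/pi = 0.0551052
Eclipse duration = 0.0551052 * 1179.8176 = 65.0141 min

65.0141 minutes


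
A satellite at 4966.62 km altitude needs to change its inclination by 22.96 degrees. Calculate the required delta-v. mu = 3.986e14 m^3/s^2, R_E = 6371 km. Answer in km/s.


r = 11337.6200 km = 1.133762e+07 m
V = sqrt(mu/r) = 5929.3584 m/s
di = 22.96 deg = 0.4007276 rad
dV = 2*V*sin(di/2) = 2*5929.3584*sin(0.2003638)
dV = 2360.1913 m/s = 2.3602 km/s

2.3602 km/s


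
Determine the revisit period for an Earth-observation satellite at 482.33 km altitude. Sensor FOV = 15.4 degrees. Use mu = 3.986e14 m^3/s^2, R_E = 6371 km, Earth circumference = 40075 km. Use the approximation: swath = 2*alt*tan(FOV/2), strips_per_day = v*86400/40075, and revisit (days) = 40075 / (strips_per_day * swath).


swath = 2*482.33*tan(0.1343904) = 130.4271 km
v = sqrt(mu/r) = 7626.3692 m/s = 7.6264 km/s
strips/day = v*86400/40075 = 7.6264*86400/40075 = 16.4421
coverage/day = strips * swath = 16.4421 * 130.4271 = 2144.4999 km
revisit = 40075 / 2144.4999 = 18.6873 days

18.6873 days


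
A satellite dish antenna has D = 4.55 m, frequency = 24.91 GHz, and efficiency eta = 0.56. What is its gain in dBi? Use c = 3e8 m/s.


lambda = c/f = 3e8 / 2.491e+10 = 0.01204336 m
G = eta*(pi*D/lambda)^2 = 0.56*(pi*4.55/0.01204336)^2
G = 788888.2932 (linear)
G = 10*log10(788888.2932) = 58.9702 dBi

58.9702 dBi


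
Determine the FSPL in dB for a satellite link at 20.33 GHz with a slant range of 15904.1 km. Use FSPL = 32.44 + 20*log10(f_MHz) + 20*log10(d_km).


f = 20.33 GHz = 20330.0000 MHz
d = 15904.1 km
FSPL = 32.44 + 20*log10(20330.0000) + 20*log10(15904.1)
FSPL = 32.44 + 86.1627 + 84.0302
FSPL = 202.6329 dB

202.6329 dB


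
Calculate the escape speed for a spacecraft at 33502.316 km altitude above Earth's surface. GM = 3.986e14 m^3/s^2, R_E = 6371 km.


r = 6371.0 + 33502.316 = 39873.3160 km = 3.9873316e+07 m
v_esc = sqrt(2*mu/r) = sqrt(2*3.986e14 / 3.9873316e+07)
v_esc = 4471.3891 m/s = 4.4714 km/s

4.4714 km/s


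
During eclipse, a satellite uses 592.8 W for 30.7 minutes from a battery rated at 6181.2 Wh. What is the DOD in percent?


E_used = P * t / 60 = 592.8 * 30.7 / 60 = 303.3160 Wh
DOD = E_used / E_total * 100 = 303.3160 / 6181.2 * 100
DOD = 4.9071 %

4.9071 %


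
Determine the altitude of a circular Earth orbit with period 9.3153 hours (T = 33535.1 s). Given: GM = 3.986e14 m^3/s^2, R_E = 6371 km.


T = 33535.1 s
r = (mu*T^2/(4*pi^2))^(1/3) = (3.986e14 * 33535.1^2 / (4*pi^2))^(1/3)
r = 2.247634e+07 m = 22476.3398 km
alt = r - R_E = 22476.3398 - 6371 = 16105.3398 km

16105.3398 km


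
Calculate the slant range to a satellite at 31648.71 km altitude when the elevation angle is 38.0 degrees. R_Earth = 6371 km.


h = 31648.71 km, el = 38.0 deg
d = -R_E*sin(el) + sqrt((R_E*sin(el))^2 + 2*R_E*h + h^2)
d = -6371.0000*sin(0.6632251) + sqrt((6371.0000*0.6156615)^2 + 2*6371.0000*31648.71 + 31648.71^2)
d = 33764.4058 km

33764.4058 km


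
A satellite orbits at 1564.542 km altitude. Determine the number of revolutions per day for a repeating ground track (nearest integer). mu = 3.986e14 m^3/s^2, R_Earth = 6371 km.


r = 7.935542e+06 m
T = 2*pi*sqrt(r^3/mu) = 7035.1946 s = 117.2532 min
revs/day = 1440 / 117.2532 = 12.2811
Rounded: 12 revolutions per day

12 revolutions per day


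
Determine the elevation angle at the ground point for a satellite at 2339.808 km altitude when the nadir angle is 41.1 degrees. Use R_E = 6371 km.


r = R_E + alt = 8710.8080 km
Law of sines in the satellite / Earth-center / ground-point triangle:
  sin(nadir)/R_E = sin(90 + el)/r  =>  cos(el) = (r/R_E)*sin(nadir)
cos(el) = (8710.8080 / 6371.0000) * sin(41.1 deg) = 0.8988023
el = arccos(0.8988023) = 25.9989 deg
(Earth-central angle = 90 - nadir - el = 22.9011 deg)

25.9989 degrees


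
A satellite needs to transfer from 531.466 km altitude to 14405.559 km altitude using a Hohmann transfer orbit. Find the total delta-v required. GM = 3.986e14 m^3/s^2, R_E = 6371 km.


r1 = 6902.4660 km = 6.902466e+06 m
r2 = 20776.5590 km = 2.0776559e+07 m
dv1 = sqrt(mu/r1)*(sqrt(2*r2/(r1+r2)) - 1) = 1711.7509 m/s
dv2 = sqrt(mu/r2)*(1 - sqrt(2*r1/(r1+r2))) = 1286.7670 m/s
total dv = |dv1| + |dv2| = 1711.7509 + 1286.7670 = 2998.5179 m/s = 2.9985 km/s

2.9985 km/s


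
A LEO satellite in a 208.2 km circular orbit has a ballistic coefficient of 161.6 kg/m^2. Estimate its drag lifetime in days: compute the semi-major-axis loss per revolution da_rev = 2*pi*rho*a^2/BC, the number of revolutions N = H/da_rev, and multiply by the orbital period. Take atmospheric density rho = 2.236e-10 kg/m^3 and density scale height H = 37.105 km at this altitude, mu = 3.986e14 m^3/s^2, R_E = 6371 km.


a = R_E + alt = 6579.2000 km = 6.5792e+06 m
da_rev = 2*pi*rho*a^2/BC = 2*pi*2.236e-10*(6.5792e+06)^2/161.6 = 376.319297 m per revolution
N = H/da_rev = 37105.0000 m / 376.319297 m = 98.5998 revolutions
P = 2*pi*sqrt(a^3/mu) = 5310.9334 s
lifetime = N*P = 98.5998 * 5310.9334 = 523656.8653 s = 6.0608 days

6.0608 days


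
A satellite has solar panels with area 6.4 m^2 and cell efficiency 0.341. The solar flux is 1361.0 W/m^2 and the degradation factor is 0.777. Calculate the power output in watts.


P = area * eta * S * degradation
P = 6.4 * 0.341 * 1361.0 * 0.777
P = 2307.8815 W

2307.8815 W


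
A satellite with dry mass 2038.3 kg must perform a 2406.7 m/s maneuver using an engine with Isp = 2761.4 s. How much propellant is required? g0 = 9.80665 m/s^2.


ve = Isp * g0 = 2761.4 * 9.80665 = 27080.083310 m/s
mass ratio = exp(dv/ve) = exp(2406.7/27080.083310) = 1.09294232
m_prop = m_dry * (mr - 1) = 2038.3 * (1.09294232 - 1)
m_prop = 189.4443 kg

189.4443 kg


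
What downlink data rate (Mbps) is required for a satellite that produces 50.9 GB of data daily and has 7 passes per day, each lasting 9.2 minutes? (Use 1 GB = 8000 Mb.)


total contact time = 7 * 9.2 * 60 = 3864.0000 s
data = 50.9 GB = 407200.0000 Mb
rate = 407200.0000 / 3864.0000 = 105.3830 Mbps

105.3830 Mbps


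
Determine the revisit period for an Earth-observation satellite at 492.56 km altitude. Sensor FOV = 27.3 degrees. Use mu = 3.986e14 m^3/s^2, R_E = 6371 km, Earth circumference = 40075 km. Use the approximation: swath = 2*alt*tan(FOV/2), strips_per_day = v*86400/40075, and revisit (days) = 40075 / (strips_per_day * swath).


swath = 2*492.56*tan(0.2382374) = 239.2358 km
v = sqrt(mu/r) = 7620.6836 m/s = 7.6207 km/s
strips/day = v*86400/40075 = 7.6207*86400/40075 = 16.4299
coverage/day = strips * swath = 16.4299 * 239.2358 = 3930.6132 km
revisit = 40075 / 3930.6132 = 10.1956 days

10.1956 days


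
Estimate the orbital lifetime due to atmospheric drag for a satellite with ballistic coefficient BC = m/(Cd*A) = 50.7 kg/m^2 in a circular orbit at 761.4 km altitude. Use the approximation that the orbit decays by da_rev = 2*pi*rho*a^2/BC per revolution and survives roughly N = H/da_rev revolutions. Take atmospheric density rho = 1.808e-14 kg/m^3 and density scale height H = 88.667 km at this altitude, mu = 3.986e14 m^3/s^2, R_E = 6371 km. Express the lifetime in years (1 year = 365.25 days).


a = R_E + alt = 7132.4000 km = 7.1324e+06 m
da_rev = 2*pi*rho*a^2/BC = 2*pi*1.808e-14*(7.1324e+06)^2/50.7 = 0.113983429 m per revolution
N = H/da_rev = 88667.0000 m / 0.113983429 m = 777893.7762 revolutions
P = 2*pi*sqrt(a^3/mu) = 5994.6628 s
lifetime = N*P = 777893.7762 * 5994.6628 = 4.6632109e+09 s = 53972.3481 days
years = 53972.3481 / 365.25 = 147.7682 years

147.7682 years


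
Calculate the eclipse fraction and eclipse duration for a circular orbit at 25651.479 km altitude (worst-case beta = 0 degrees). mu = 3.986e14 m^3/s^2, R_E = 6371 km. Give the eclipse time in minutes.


r = 32022.4790 km
T = 950.4787 min
Eclipse fraction = arcsin(R_E/r)/pi = arcsin(6371.0000/32022.4790)/pi
= arcsin(0.198954)/pi = 0.06375443
Eclipse duration = 0.06375443 * 950.4787 = 60.5972 min

60.5972 minutes


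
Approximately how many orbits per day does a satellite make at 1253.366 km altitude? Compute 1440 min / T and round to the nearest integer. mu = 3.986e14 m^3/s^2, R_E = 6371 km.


r = 7.624366e+06 m
T = 2*pi*sqrt(r^3/mu) = 6625.4720 s = 110.4245 min
revs/day = 1440 / 110.4245 = 13.0406
Rounded: 13 revolutions per day

13 revolutions per day


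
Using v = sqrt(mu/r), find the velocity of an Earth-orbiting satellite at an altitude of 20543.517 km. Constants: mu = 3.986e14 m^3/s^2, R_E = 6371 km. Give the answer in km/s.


r = R_E + alt = 6371.0 + 20543.517 = 26914.5170 km = 2.6914517e+07 m
v = sqrt(mu/r) = sqrt(3.986e14 / 2.6914517e+07) = 3848.3570 m/s = 3.8484 km/s

3.8484 km/s


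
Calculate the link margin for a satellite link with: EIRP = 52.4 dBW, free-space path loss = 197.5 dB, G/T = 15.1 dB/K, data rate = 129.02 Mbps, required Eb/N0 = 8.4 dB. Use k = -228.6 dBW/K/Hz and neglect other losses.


C/N0 = EIRP - FSPL + G/T - k = 52.4 - 197.5 + 15.1 - (-228.6)
C/N0 = 98.6000 dB-Hz
R_b = 129.02 Mbps = 1.2902e+08 bps -> 10*log10(R_b) = 81.1066 dB-Hz
Eb/N0 = C/N0 - 10*log10(R_b) = 98.6000 - 81.1066 = 17.4934 dB
Margin = Eb/N0 - Eb/N0_req = 17.4934 - 8.4 = 9.0934 dB (link closes)

9.0934 dB


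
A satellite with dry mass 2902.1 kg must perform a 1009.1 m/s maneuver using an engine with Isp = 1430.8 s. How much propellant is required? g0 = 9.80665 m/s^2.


ve = Isp * g0 = 1430.8 * 9.80665 = 14031.354820 m/s
mass ratio = exp(dv/ve) = exp(1009.1/14031.354820) = 1.07456669
m_prop = m_dry * (mr - 1) = 2902.1 * (1.07456669 - 1)
m_prop = 216.4000 kg

216.4000 kg


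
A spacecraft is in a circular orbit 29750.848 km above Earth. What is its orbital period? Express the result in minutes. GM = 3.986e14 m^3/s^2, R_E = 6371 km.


r = 36121.8480 km = 3.6121848e+07 m
T = 2*pi*sqrt(r^3/mu) = 2*pi*sqrt(4.713135e+22 / 3.986e14)
T = 68322.8796 s = 1138.7147 min

1138.7147 minutes


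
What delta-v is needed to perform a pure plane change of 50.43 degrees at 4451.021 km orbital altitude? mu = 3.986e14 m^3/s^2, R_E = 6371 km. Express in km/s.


r = 10822.0210 km = 1.0822021e+07 m
V = sqrt(mu/r) = 6068.9626 m/s
di = 50.43 deg = 0.8801695 rad
dV = 2*V*sin(di/2) = 2*6068.9626*sin(0.4400848)
dV = 5170.9523 m/s = 5.1710 km/s

5.1710 km/s


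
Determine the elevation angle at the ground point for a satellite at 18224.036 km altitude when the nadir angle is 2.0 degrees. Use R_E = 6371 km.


r = R_E + alt = 24595.0360 km
Law of sines in the satellite / Earth-center / ground-point triangle:
  sin(nadir)/R_E = sin(90 + el)/r  =>  cos(el) = (r/R_E)*sin(nadir)
cos(el) = (24595.0360 / 6371.0000) * sin(2.0 deg) = 0.1347284
el = arccos(0.1347284) = 82.2571 deg
(Earth-central angle = 90 - nadir - el = 5.7429 deg)

82.2571 degrees


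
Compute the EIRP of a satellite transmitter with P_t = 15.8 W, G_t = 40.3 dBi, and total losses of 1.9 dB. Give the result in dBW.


Pt = 15.8 W = 11.9866 dBW
EIRP = Pt_dBW + Gt - losses = 11.9866 + 40.3 - 1.9 = 50.3866 dBW

50.3866 dBW


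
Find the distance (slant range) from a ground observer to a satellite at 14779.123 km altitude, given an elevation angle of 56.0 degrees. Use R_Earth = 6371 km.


h = 14779.123 km, el = 56.0 deg
d = -R_E*sin(el) + sqrt((R_E*sin(el))^2 + 2*R_E*h + h^2)
d = -6371.0000*sin(0.9773844) + sqrt((6371.0000*0.8290376)^2 + 2*6371.0000*14779.123 + 14779.123^2)
d = 15566.1141 km

15566.1141 km


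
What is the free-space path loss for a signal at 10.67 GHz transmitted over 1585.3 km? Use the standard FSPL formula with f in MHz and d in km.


f = 10.67 GHz = 10670.0000 MHz
d = 1585.3 km
FSPL = 32.44 + 20*log10(10670.0000) + 20*log10(1585.3)
FSPL = 32.44 + 80.5633 + 64.0022
FSPL = 177.0055 dB

177.0055 dB


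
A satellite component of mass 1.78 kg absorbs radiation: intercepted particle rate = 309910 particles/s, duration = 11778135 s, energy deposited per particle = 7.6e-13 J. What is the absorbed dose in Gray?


Total energy deposited = rate * time * E_per
  = 309910 * 11778135 * 7.6e-13 = 2.7741 J
Dose = E_total / mass = 2.7741 / 1.78
Dose = 1.5585 Gy

1.5585 Gy


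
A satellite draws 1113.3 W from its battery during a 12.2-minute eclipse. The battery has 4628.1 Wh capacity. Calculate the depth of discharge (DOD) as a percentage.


E_used = P * t / 60 = 1113.3 * 12.2 / 60 = 226.3710 Wh
DOD = E_used / E_total * 100 = 226.3710 / 4628.1 * 100
DOD = 4.8912 %

4.8912 %


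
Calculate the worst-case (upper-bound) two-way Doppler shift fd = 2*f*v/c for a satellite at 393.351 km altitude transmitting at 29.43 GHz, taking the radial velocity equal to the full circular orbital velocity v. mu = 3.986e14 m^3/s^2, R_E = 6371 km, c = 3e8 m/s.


r = 6.764351e+06 m
v = sqrt(mu/r) = 7676.3643 m/s (worst-case radial velocity)
f = 29.43 GHz = 2.943e+10 Hz
fd = 2*f*v/c = 2*2.943e+10*7676.3643/3.0e+08
fd = 1.5061027e+06 Hz

1.5061e+06 Hz


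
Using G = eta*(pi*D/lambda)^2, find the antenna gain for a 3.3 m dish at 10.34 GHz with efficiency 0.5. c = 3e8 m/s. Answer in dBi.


lambda = c/f = 3e8 / 1.034e+10 = 0.02901354 m
G = eta*(pi*D/lambda)^2 = 0.5*(pi*3.3/0.02901354)^2
G = 63840.4879 (linear)
G = 10*log10(63840.4879) = 48.0510 dBi

48.0510 dBi


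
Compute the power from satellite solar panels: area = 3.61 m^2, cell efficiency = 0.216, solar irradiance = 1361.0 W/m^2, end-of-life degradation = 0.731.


P = area * eta * S * degradation
P = 3.61 * 0.216 * 1361.0 * 0.731
P = 775.7762 W

775.7762 W


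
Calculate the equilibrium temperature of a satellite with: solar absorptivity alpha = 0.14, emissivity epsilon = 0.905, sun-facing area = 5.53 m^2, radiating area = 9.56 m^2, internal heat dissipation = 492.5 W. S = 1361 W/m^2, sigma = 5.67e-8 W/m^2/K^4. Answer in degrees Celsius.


Numerator = alpha*S*A_sun + Q_int = 0.14*1361*5.53 + 492.5 = 1546.1862 W
Denominator = eps*sigma*A_rad = 0.905*5.67e-8*9.56 = 4.9055706e-07 W/K^4
T^4 = 3.1518988e+09 K^4
T = 236.9426 K = -36.2074 C

-36.2074 degrees Celsius


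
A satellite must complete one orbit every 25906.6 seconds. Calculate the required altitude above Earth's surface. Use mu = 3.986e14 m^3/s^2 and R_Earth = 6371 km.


T = 25906.6 s
r = (mu*T^2/(4*pi^2))^(1/3) = (3.986e14 * 25906.6^2 / (4*pi^2))^(1/3)
r = 1.8923413e+07 m = 18923.4129 km
alt = r - R_E = 18923.4129 - 6371 = 12552.4129 km

12552.4129 km


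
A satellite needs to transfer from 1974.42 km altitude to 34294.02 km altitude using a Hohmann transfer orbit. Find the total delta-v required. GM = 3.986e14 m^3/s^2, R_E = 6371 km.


r1 = 8345.4200 km = 8.34542e+06 m
r2 = 40665.0200 km = 4.066502e+07 m
dv1 = sqrt(mu/r1)*(sqrt(2*r2/(r1+r2)) - 1) = 1991.7239 m/s
dv2 = sqrt(mu/r2)*(1 - sqrt(2*r1/(r1+r2))) = 1303.7598 m/s
total dv = |dv1| + |dv2| = 1991.7239 + 1303.7598 = 3295.4837 m/s = 3.2955 km/s

3.2955 km/s


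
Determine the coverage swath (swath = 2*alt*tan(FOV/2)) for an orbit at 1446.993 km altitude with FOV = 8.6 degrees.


FOV = 8.6 deg = 0.1500983 rad
swath = 2 * alt * tan(FOV/2) = 2 * 1446.993 * tan(0.07504916)
swath = 2 * 1446.993 * 0.07519038
swath = 217.5999 km

217.5999 km


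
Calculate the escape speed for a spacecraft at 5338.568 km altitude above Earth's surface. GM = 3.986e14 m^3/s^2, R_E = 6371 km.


r = 6371.0 + 5338.568 = 11709.5680 km = 1.1709568e+07 m
v_esc = sqrt(2*mu/r) = sqrt(2*3.986e14 / 1.1709568e+07)
v_esc = 8251.1258 m/s = 8.2511 km/s

8.2511 km/s


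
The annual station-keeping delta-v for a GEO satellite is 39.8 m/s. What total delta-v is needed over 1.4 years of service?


dV = rate * years = 39.8 * 1.4
dV = 55.7200 m/s

55.7200 m/s


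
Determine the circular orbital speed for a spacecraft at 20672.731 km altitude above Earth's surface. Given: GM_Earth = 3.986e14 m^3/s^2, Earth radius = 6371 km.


r = R_E + alt = 6371.0 + 20672.731 = 27043.7310 km = 2.7043731e+07 m
v = sqrt(mu/r) = sqrt(3.986e14 / 2.7043731e+07) = 3839.1523 m/s = 3.8392 km/s

3.8392 km/s


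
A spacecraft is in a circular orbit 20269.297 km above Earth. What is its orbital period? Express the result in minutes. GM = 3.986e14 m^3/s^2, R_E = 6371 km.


r = 26640.2970 km = 2.6640297e+07 m
T = 2*pi*sqrt(r^3/mu) = 2*pi*sqrt(1.8906763e+22 / 3.986e14)
T = 43273.2800 s = 721.2213 min

721.2213 minutes


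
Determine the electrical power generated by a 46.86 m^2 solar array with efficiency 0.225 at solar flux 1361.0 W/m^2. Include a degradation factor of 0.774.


P = area * eta * S * degradation
P = 46.86 * 0.225 * 1361.0 * 0.774
P = 11106.6705 W

11106.6705 W


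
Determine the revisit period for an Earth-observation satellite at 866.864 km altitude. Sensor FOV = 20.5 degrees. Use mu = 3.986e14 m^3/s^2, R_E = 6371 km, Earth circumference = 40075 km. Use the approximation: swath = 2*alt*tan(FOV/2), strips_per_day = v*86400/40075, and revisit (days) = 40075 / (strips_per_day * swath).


swath = 2*866.864*tan(0.1788962) = 313.5091 km
v = sqrt(mu/r) = 7421.0172 m/s = 7.4210 km/s
strips/day = v*86400/40075 = 7.4210*86400/40075 = 15.9994
coverage/day = strips * swath = 15.9994 * 313.5091 = 5015.9569 km
revisit = 40075 / 5015.9569 = 7.9895 days

7.9895 days


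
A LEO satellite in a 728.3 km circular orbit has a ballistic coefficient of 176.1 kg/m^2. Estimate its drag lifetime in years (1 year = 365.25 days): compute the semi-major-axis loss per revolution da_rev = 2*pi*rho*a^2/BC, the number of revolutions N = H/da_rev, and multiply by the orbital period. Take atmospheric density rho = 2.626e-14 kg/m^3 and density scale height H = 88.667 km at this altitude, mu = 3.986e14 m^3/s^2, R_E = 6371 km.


a = R_E + alt = 7099.3000 km = 7.0993e+06 m
da_rev = 2*pi*rho*a^2/BC = 2*pi*2.626e-14*(7.0993e+06)^2/176.1 = 0.0472222082 m per revolution
N = H/da_rev = 88667.0000 m / 0.0472222082 m = 1.8776547e+06 revolutions
P = 2*pi*sqrt(a^3/mu) = 5952.9812 s
lifetime = N*P = 1.8776547e+06 * 5952.9812 = 1.1177643e+10 s = 129370.8688 days
years = 129370.8688 / 365.25 = 354.1981 years

354.1981 years


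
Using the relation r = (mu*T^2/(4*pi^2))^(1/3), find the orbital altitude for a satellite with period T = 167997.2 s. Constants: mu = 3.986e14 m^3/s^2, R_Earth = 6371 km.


T = 167997.2 s
r = (mu*T^2/(4*pi^2))^(1/3) = (3.986e14 * 167997.2^2 / (4*pi^2))^(1/3)
r = 6.5805251e+07 m = 65805.2507 km
alt = r - R_E = 65805.2507 - 6371 = 59434.2507 km

59434.2507 km


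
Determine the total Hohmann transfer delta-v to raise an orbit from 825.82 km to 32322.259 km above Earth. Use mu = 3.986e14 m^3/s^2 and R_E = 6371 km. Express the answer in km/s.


r1 = 7196.8200 km = 7.19682e+06 m
r2 = 38693.2590 km = 3.8693259e+07 m
dv1 = sqrt(mu/r1)*(sqrt(2*r2/(r1+r2)) - 1) = 2222.1777 m/s
dv2 = sqrt(mu/r2)*(1 - sqrt(2*r1/(r1+r2))) = 1412.0674 m/s
total dv = |dv1| + |dv2| = 2222.1777 + 1412.0674 = 3634.2452 m/s = 3.6342 km/s

3.6342 km/s


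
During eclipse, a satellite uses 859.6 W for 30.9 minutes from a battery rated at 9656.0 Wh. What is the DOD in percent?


E_used = P * t / 60 = 859.6 * 30.9 / 60 = 442.6940 Wh
DOD = E_used / E_total * 100 = 442.6940 / 9656.0 * 100
DOD = 4.5847 %

4.5847 %


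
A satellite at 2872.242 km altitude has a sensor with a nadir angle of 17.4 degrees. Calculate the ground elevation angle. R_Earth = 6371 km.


r = R_E + alt = 9243.2420 km
Law of sines in the satellite / Earth-center / ground-point triangle:
  sin(nadir)/R_E = sin(90 + el)/r  =>  cos(el) = (r/R_E)*sin(nadir)
cos(el) = (9243.2420 / 6371.0000) * sin(17.4 deg) = 0.4338575
el = arccos(0.4338575) = 64.2874 deg
(Earth-central angle = 90 - nadir - el = 8.3126 deg)

64.2874 degrees


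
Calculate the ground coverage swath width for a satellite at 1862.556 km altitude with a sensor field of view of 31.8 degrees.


FOV = 31.8 deg = 0.5550147 rad
swath = 2 * alt * tan(FOV/2) = 2 * 1862.556 * tan(0.2775074)
swath = 2 * 1862.556 * 0.2848575
swath = 1061.1261 km

1061.1261 km


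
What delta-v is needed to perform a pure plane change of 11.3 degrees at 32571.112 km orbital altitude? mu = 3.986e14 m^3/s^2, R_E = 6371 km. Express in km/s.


r = 38942.1120 km = 3.8942112e+07 m
V = sqrt(mu/r) = 3199.3290 m/s
di = 11.3 deg = 0.1972222 rad
dV = 2*V*sin(di/2) = 2*3199.3290*sin(0.0986111)
dV = 629.9566 m/s = 0.6299566 km/s

0.6300 km/s


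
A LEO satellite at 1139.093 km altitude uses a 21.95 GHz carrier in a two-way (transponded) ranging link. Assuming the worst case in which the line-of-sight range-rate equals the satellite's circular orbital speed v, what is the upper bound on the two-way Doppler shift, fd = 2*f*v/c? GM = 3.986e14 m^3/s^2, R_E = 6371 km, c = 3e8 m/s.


r = 7.510093e+06 m
v = sqrt(mu/r) = 7285.2757 m/s (worst-case radial velocity)
f = 21.95 GHz = 2.195e+10 Hz
fd = 2*f*v/c = 2*2.195e+10*7285.2757/3.0e+08
fd = 1.0660787e+06 Hz

1.0661e+06 Hz


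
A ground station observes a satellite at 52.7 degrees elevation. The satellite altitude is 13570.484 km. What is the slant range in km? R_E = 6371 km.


h = 13570.484 km, el = 52.7 deg
d = -R_E*sin(el) + sqrt((R_E*sin(el))^2 + 2*R_E*h + h^2)
d = -6371.0000*sin(0.9197885) + sqrt((6371.0000*0.7954735)^2 + 2*6371.0000*13570.484 + 13570.484^2)
d = 14496.2245 km

14496.2245 km


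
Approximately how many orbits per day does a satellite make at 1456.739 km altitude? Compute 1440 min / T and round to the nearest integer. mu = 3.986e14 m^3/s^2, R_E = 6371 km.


r = 7.827739e+06 m
T = 2*pi*sqrt(r^3/mu) = 6892.3247 s = 114.8721 min
revs/day = 1440 / 114.8721 = 12.5357
Rounded: 13 revolutions per day

13 revolutions per day


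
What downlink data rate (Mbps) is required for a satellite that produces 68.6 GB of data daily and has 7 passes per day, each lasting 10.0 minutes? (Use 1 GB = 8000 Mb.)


total contact time = 7 * 10.0 * 60 = 4200.0000 s
data = 68.6 GB = 548800.0000 Mb
rate = 548800.0000 / 4200.0000 = 130.6667 Mbps

130.6667 Mbps


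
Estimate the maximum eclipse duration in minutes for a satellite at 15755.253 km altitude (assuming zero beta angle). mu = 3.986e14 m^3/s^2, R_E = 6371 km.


r = 22126.2530 km
T = 545.9109 min
Eclipse fraction = arcsin(R_E/r)/pi = arcsin(6371.0000/22126.2530)/pi
= arcsin(0.2879385)/pi = 0.09296987
Eclipse duration = 0.09296987 * 545.9109 = 50.7533 min

50.7533 minutes


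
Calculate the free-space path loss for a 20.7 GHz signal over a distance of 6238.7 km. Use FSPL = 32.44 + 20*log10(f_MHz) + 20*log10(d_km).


f = 20.7 GHz = 20700.0000 MHz
d = 6238.7 km
FSPL = 32.44 + 20*log10(20700.0000) + 20*log10(6238.7)
FSPL = 32.44 + 86.3194 + 75.9019
FSPL = 194.6613 dB

194.6613 dB


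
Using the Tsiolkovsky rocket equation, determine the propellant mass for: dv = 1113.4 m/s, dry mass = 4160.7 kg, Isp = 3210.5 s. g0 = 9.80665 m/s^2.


ve = Isp * g0 = 3210.5 * 9.80665 = 31484.249825 m/s
mass ratio = exp(dv/ve) = exp(1113.4/31484.249825) = 1.03599645
m_prop = m_dry * (mr - 1) = 4160.7 * (1.03599645 - 1)
m_prop = 149.7704 kg

149.7704 kg


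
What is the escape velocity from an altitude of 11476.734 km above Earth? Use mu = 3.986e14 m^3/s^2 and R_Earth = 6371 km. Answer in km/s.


r = 6371.0 + 11476.734 = 17847.7340 km = 1.7847734e+07 m
v_esc = sqrt(2*mu/r) = sqrt(2*3.986e14 / 1.7847734e+07)
v_esc = 6683.3176 m/s = 6.6833 km/s

6.6833 km/s


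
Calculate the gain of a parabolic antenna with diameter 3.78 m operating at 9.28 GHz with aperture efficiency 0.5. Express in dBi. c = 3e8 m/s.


lambda = c/f = 3e8 / 9.28e+09 = 0.03232759 m
G = eta*(pi*D/lambda)^2 = 0.5*(pi*3.78/0.03232759)^2
G = 67469.3914 (linear)
G = 10*log10(67469.3914) = 48.2911 dBi

48.2911 dBi


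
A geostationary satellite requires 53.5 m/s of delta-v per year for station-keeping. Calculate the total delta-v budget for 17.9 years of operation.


dV = rate * years = 53.5 * 17.9
dV = 957.6500 m/s

957.6500 m/s


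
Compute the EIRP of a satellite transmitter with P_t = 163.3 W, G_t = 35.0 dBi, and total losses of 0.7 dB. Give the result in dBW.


Pt = 163.3 W = 22.1299 dBW
EIRP = Pt_dBW + Gt - losses = 22.1299 + 35.0 - 0.7 = 56.4299 dBW

56.4299 dBW


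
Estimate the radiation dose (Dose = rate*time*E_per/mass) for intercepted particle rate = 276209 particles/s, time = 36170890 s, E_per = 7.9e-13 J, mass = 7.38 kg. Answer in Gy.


Total energy deposited = rate * time * E_per
  = 276209 * 36170890 * 7.9e-13 = 7.8927 J
Dose = E_total / mass = 7.8927 / 7.38
Dose = 1.0695 Gy

1.0695 Gy


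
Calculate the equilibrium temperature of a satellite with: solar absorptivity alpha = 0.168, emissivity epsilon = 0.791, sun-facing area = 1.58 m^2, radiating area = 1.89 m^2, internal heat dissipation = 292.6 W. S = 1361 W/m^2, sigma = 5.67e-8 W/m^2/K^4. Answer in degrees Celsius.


Numerator = alpha*S*A_sun + Q_int = 0.168*1361*1.58 + 292.6 = 653.8638 W
Denominator = eps*sigma*A_rad = 0.791*5.67e-8*1.89 = 8.4765933e-08 W/K^4
T^4 = 7.7137574e+09 K^4
T = 296.3579 K = 23.2079 C

23.2079 degrees Celsius


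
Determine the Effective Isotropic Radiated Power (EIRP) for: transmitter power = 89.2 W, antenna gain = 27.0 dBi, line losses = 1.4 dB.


Pt = 89.2 W = 19.5036 dBW
EIRP = Pt_dBW + Gt - losses = 19.5036 + 27.0 - 1.4 = 45.1036 dBW

45.1036 dBW


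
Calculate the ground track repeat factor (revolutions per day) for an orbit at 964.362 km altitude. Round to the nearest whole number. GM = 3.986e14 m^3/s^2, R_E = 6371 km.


r = 7.335362e+06 m
T = 2*pi*sqrt(r^3/mu) = 6252.3538 s = 104.2059 min
revs/day = 1440 / 104.2059 = 13.8188
Rounded: 14 revolutions per day

14 revolutions per day
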